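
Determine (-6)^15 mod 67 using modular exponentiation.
By repeated squaring (mod 67): (-6)^{1}≡61, (-6)^{2}≡36, (-6)^{4}≡23, (-6)^{8}≡60. Then (-6)^{15} = (-6)^{8+4+2+1} ≡ 60 × 23 × 36 × 61 ≡ 3 (mod 67)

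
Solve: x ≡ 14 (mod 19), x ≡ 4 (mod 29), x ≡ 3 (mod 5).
M = 19 × 29 × 5 = 2755. M₁ = 145, y₁ ≡ 8 (mod 19). M₂ = 95, y₂ ≡ 11 (mod 29). M₃ = 551, y₃ ≡ 1 (mod 5). x = 14×145×8 + 4×95×11 + 3×551×1 ≡ 33 (mod 2755)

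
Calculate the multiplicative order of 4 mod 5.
Powers of 4 mod 5: 4^1≡4, 4^2≡1. So the order of 4 is 2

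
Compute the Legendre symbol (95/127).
(95/127) = 95^{63} mod 127 = -1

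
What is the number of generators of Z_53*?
A prime p has φ(p-1) primitive roots; here φ(52) = 24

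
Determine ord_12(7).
Powers of 7 mod 12: 7^1≡7, 7^2≡1. ord_12(7) = 2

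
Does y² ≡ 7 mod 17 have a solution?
By Euler's criterion: 7^{8} ≡ 16 mod 17. Since this equals -1 (≡ 16), 7 is not a QR.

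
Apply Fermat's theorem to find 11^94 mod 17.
By Fermat: 11^{16} ≡ 1 mod 17. 94 = 5×16 + 14. So 11^{94} ≡ 11^{14} ≡ 9 mod 17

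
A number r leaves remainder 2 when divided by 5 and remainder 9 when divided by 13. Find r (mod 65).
M = 5 × 13 = 65. M₁ = 13, y₁ ≡ 2 (mod 5). M₂ = 5, y₂ ≡ 8 (mod 13). r = 2×13×2 + 9×5×8 ≡ 22 (mod 65)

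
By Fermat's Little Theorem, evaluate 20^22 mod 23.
By Fermat's Little Theorem, 20^{22} ≡ 1 (mod 23) since 23 is prime and gcd(20, 23) = 1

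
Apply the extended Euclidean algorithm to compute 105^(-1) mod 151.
Extended GCD: 105(-23) + 151(16) = 1. So 105^(-1) ≡ -23 ≡ 128 (mod 151). Verify: 105 × 128 = 13440 ≡ 1 (mod 151)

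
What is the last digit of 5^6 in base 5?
By repeated squaring (mod 5): 5^{1}≡0, 5^{2}≡0, 5^{4}≡0. Then 5^{6} = 5^{4+2} ≡ 0 × 0 ≡ 0 (mod 5)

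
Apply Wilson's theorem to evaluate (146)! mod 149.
(148)! = (146)! × (147) × (148) ≡ -1 (mod 149). So (146)! ≡ -1 × [(148)(147)]^(-1) ≡ 74 (mod 149)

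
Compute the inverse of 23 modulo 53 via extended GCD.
Extended GCD: 23(-23) + 53(10) = 1. So 23^(-1) ≡ -23 ≡ 30 mod 53. Verify: 23 × 30 = 690 ≡ 1 mod 53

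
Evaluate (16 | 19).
(16/19) = 16^{9} mod 19 = 1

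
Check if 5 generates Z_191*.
5^{19} ≡ 1 (mod 191) and 19 < 190, so ord_191(5) = 19 ≠ 190 and 5 is not a primitive root.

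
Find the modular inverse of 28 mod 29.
Since 29 is prime, by Fermat 28^(-1) ≡ 28^{27} ≡ 28 (mod 29). Verify: 28 × 28 = 784 ≡ 1 (mod 29)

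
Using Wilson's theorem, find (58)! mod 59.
By Wilson's theorem, (58)! ≡ -1 ≡ 58 mod 59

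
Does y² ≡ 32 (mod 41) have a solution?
By Euler's criterion: 32^{20} ≡ 1 (mod 41). Since this equals 1, 32 is a QR.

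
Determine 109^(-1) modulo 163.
Since 163 is prime, by Fermat 109^(-1) ≡ 109^{161} ≡ 3 mod 163. Verify: 109 × 3 = 327 ≡ 1 mod 163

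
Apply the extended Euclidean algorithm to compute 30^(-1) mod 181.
Extended GCD: 30(-6) + 181(1) = 1. So 30^(-1) ≡ -6 ≡ 175 (mod 181). Verify: 30 × 175 = 5250 ≡ 1 (mod 181)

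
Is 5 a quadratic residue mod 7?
By Euler's criterion: 5^{3} ≡ 6 (mod 7). Since this equals -1 (≡ 6), 5 is not a QR.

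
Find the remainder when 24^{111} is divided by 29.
By Fermat: 24^{28} ≡ 1 mod 29. 111 = 3×28 + 27. So 24^{111} ≡ 24^{27} ≡ 23 mod 29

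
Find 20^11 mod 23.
By repeated squaring mod 23: 20^{1}≡20, 20^{2}≡9, 20^{4}≡12, 20^{8}≡6. Then 20^{11} = 20^{8+2+1} ≡ 6 × 9 × 20 ≡ 22 mod 23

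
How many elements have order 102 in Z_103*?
A prime p has φ(p-1) primitive roots; here φ(102) = 32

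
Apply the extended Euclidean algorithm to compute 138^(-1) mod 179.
Extended GCD: 138(48) + 179(-37) = 1. So 138^(-1) ≡ 48 (mod 179). Verify: 138 × 48 = 6624 ≡ 1 (mod 179)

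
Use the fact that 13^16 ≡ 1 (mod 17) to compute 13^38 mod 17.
By Fermat: 13^{16} ≡ 1 (mod 17). 38 = 2×16 + 6. So 13^{38} ≡ 13^{6} ≡ 16 (mod 17)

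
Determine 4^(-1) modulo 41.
Since 41 is prime, by Fermat 4^(-1) ≡ 4^{39} ≡ 31 mod 41. Verify: 4 × 31 = 124 ≡ 1 mod 41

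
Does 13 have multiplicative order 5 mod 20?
Powers of 13 mod 20: 13^1≡13, 13^2≡9, 13^3≡17, 13^4≡1. Already 13^4≡1, so the order is 4 < 5. No, the actual order is 4.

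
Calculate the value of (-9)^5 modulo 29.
By repeated squaring (mod 29): (-9)^{1}≡20, (-9)^{2}≡23, (-9)^{4}≡7. Then (-9)^{5} = (-9)^{4+1} ≡ 7 × 20 ≡ 24 (mod 29)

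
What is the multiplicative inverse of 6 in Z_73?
Since 73 is prime, by Fermat 6^(-1) ≡ 6^{71} ≡ 61 mod 73. Verify: 6 × 61 = 366 ≡ 1 mod 73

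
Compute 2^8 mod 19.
By repeated squaring (mod 19): 2^{1}≡2, 2^{2}≡4, 2^{4}≡16, 2^{8}≡9. So 2^{8} ≡ 9 (mod 19)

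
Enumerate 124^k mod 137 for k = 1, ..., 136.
124^1, 124^2, ..., 124^{136} mod 137: [124, 32, 132, 65, 114, 25, 86, 115, 12, 118, 110, 77, 95, 135, 26, 73, 10, 7, 46, 87, 102, 44, 113, 38, 54, 120, 84, 4, 85, 128, 117, 123, 45, 100, 70, 49, 48, 61, 29, 34, 106, 129, 104, 18, 40, 28, 47, 74, 134, 39, 41, 15, 79, 69, 62, 16, 66, 101, 57, 81, 43, 126, 6, 59, 55, 107, 116, 136, 13, 105, 5, 72, 23, 112, 51, 22, 125, 19, 27, 60, 42, 2, 111, 64, 127, 130, 91, 50, 35, 93, 24, 99, 83, 17, 53, 133, 52, 9, 20, 14, 92, 37, 67, 88, 89, 76, 108, 103, 31, 8, 33, 119, 97, 109, 90, 63, 3, 98, 96, 122, 58, 68, 75, 121, 71, 36, 80, 56, 94, 11, 131, 78, 82, 30, 21, 1]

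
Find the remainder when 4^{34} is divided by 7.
By Fermat: 4^{6} ≡ 1 mod 7. 34 = 5×6 + 4. So 4^{34} ≡ 4^{4} ≡ 4 mod 7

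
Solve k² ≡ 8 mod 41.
The square roots of 8 mod 41 are 34 and 7. Verify: 34² = 1156 ≡ 8 mod 41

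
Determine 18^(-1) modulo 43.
Since 43 is prime, by Fermat 18^(-1) ≡ 18^{41} ≡ 12 (mod 43). Verify: 18 × 12 = 216 ≡ 1 (mod 43)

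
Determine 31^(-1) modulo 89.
Since 89 is prime, by Fermat 31^(-1) ≡ 31^{87} ≡ 23 (mod 89). Verify: 31 × 23 = 713 ≡ 1 (mod 89)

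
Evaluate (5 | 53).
(5/53) = 5^{26} mod 53 = -1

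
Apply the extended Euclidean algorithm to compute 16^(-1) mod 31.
Extended GCD: 16(2) + 31(-1) = 1. So 16^(-1) ≡ 2 mod 31. Verify: 16 × 2 = 32 ≡ 1 mod 31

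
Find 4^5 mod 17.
By repeated squaring mod 17: 4^{1}≡4, 4^{2}≡16, 4^{4}≡1. Then 4^{5} = 4^{4+1} ≡ 1 × 4 ≡ 4 mod 17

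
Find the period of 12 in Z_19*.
Powers of 12 mod 19: 12^1≡12, 12^2≡11, 12^3≡18, 12^4≡7, 12^5≡8, 12^6≡1. So the order of 12 is 6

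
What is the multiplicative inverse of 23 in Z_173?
Since 173 is prime, by Fermat 23^(-1) ≡ 23^{171} ≡ 158 (mod 173). Verify: 23 × 158 = 3634 ≡ 1 (mod 173)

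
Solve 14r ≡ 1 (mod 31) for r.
Since 31 is prime, by Fermat 14^(-1) ≡ 14^{29} ≡ 20 (mod 31). Verify: 14 × 20 = 280 ≡ 1 (mod 31)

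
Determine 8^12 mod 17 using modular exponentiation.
By repeated squaring (mod 17): 8^{1}≡8, 8^{2}≡13, 8^{4}≡16, 8^{8}≡1. Then 8^{12} = 8^{8+4} ≡ 1 × 16 ≡ 16 (mod 17)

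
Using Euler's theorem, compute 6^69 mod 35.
By Euler: 6^{24} ≡ 1 mod 35 since gcd(6, 35) = 1. 69 = 2×24 + 21. So 6^{69} ≡ 6^{21} ≡ 6 mod 35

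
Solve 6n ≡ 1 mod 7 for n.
Since 7 is prime, by Fermat 6^(-1) ≡ 6^{5} ≡ 6 mod 7. Verify: 6 × 6 = 36 ≡ 1 mod 7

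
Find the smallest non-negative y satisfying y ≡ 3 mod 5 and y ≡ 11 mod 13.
M = 5 × 13 = 65. M₁ = 13, y₁ ≡ 2 mod 5. M₂ = 5, y₂ ≡ 8 mod 13. y = 3×13×2 + 11×5×8 ≡ 63 mod 65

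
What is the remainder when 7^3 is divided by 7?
7^{3} = 343 ≡ 0 mod 7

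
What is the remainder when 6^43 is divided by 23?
Using Fermat: 6^{22} ≡ 1 mod 23. 43 ≡ 21 mod 22. So 6^{43} ≡ 6^{21} ≡ 4 mod 23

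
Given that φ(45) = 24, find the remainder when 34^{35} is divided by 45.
By Euler: 34^{24} ≡ 1 (mod 45) since gcd(34, 45) = 1. 35 = 1×24 + 11. So 34^{35} ≡ 34^{11} ≡ 4 (mod 45)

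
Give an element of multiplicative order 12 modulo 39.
19 has order 12 mod 39 since 19^{12} ≡ 1 (mod 39) and no smaller power works.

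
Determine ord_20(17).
Powers of 17 mod 20: 17^1≡17, 17^2≡9, 17^3≡13, 17^4≡1. ord_20(17) = 4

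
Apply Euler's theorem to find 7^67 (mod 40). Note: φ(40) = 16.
By Euler: 7^{16} ≡ 1 (mod 40) since gcd(7, 40) = 1. 67 = 4×16 + 3. So 7^{67} ≡ 7^{3} ≡ 23 (mod 40)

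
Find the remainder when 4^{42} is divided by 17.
By Fermat: 4^{16} ≡ 1 (mod 17). 42 = 2×16 + 10. So 4^{42} ≡ 4^{10} ≡ 16 (mod 17)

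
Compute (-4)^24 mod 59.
By repeated squaring mod 59: (-4)^{1}≡55, (-4)^{2}≡16, (-4)^{4}≡20, (-4)^{8}≡46, (-4)^{16}≡51. Then (-4)^{24} = (-4)^{16+8} ≡ 51 × 46 ≡ 45 mod 59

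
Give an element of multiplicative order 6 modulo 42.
17 has order 6 mod 42 since 17^{6} ≡ 1 mod 42 and no smaller power works.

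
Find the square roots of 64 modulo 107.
The square roots of 64 mod 107 are 99 and 8. Verify: 99² = 9801 ≡ 64 (mod 107)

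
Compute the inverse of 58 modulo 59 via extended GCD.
Extended GCD: 58(-1) + 59(1) = 1. So 58^(-1) ≡ -1 ≡ 58 mod 59. Verify: 58 × 58 = 3364 ≡ 1 mod 59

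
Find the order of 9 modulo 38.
Powers of 9 mod 38: 9^1≡9, 9^2≡5, 9^3≡7, 9^4≡25, 9^5≡35, 9^6≡11, 9^7≡23, 9^8≡17, 9^9≡1. So the order of 9 is 9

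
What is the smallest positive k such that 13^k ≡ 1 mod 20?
Powers of 13 mod 20: 13^1≡13, 13^2≡9, 13^3≡17, 13^4≡1. Order = 4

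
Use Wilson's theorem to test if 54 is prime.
(53)! mod 54 = 0. Since 0 ≢ -1 mod 54, 54 is not prime.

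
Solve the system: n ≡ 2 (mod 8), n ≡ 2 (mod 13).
M = 8 × 13 = 104. M₁ = 13, y₁ ≡ 5 (mod 8). M₂ = 8, y₂ ≡ 5 (mod 13). n = 2×13×5 + 2×8×5 ≡ 2 (mod 104)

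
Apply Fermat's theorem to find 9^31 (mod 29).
By Fermat: 9^{28} ≡ 1 (mod 29). So 9^{31} = 9^{28} · 9^{3} ≡ 9^{3} ≡ 4 (mod 29)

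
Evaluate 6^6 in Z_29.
By repeated squaring mod 29: 6^{1}≡6, 6^{2}≡7, 6^{4}≡20. Then 6^{6} = 6^{4+2} ≡ 20 × 7 ≡ 24 mod 29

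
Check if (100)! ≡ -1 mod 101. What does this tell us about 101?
(100)! mod 101 = 100. Since this equals -1 mod 101, Wilson confirms 101 is prime.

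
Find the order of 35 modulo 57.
Powers of 35 mod 57: 35^1≡35, 35^2≡28, 35^3≡11, 35^4≡43, 35^5≡23, 35^6≡7, 35^7≡17, 35^8≡25, 35^9≡20, 35^10≡16, 35^11≡47, 35^12≡49, 35^13≡5, 35^14≡4, 35^15≡26, 35^16≡55, 35^17≡44, 35^18≡1. ord_57(35) = 18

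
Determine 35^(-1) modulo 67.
Since 67 is prime, by Fermat 35^(-1) ≡ 35^{65} ≡ 23 (mod 67). Verify: 35 × 23 = 805 ≡ 1 (mod 67)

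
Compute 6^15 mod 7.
Using Fermat: 6^{6} ≡ 1 (mod 7). 15 ≡ 3 (mod 6). So 6^{15} ≡ 6^{3} ≡ 6 (mod 7)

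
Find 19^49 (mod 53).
By repeated squaring (mod 53): 19^{1}≡19, 19^{2}≡43, 19^{4}≡47, 19^{8}≡36, 19^{16}≡24, 19^{32}≡46. Then 19^{49} = 19^{32+16+1} ≡ 46 × 24 × 19 ≡ 41 (mod 53)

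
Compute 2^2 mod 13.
2^{2} = 4 ≡ 4 (mod 13)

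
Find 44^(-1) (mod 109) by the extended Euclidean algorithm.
Extended GCD: 44(-52) + 109(21) = 1. So 44^(-1) ≡ -52 ≡ 57 (mod 109). Verify: 44 × 57 = 2508 ≡ 1 (mod 109)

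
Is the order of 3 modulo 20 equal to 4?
Powers of 3 mod 20: 3^1≡3, 3^2≡9, 3^3≡7, 3^4≡1. First k with 3^k≡1 is k=4. Yes, ord_20(3) = 4.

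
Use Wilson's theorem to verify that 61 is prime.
(60)! mod 61 = 60. Since this equals -1 mod 61, Wilson confirms 61 is prime.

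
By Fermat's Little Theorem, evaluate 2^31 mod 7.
By Fermat: 2^{6} ≡ 1 (mod 7). 31 = 5×6 + 1. So 2^{31} ≡ 2^{1} ≡ 2 (mod 7)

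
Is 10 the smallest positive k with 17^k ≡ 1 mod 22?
Powers of 17 mod 22: 17^1≡17, 17^2≡3, 17^3≡7, 17^4≡9, 17^5≡21, 17^6≡5, 17^7≡19, 17^8≡15, 17^9≡13, 17^10≡1. First k with 17^k≡1 is k=10. Yes, ord_22(17) = 10.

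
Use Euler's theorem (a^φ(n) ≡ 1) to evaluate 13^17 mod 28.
By Euler: 13^{12} ≡ 1 mod 28 since gcd(13, 28) = 1. 17 = 1×12 + 5. So 13^{17} ≡ 13^{5} ≡ 13 mod 28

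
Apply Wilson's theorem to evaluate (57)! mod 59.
(58)! = (57)! × (58) ≡ -1 (mod 59). So (57)! ≡ -1 × (58)^(-1) ≡ (-1)×(-1) = 1 (mod 59)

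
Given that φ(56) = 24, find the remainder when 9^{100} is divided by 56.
By Euler: 9^{24} ≡ 1 (mod 56) since gcd(9, 56) = 1. 100 = 4×24 + 4. So 9^{100} ≡ 9^{4} ≡ 9 (mod 56)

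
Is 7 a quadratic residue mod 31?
By Euler's criterion: 7^{15} ≡ 1 mod 31. Since this equals 1, 7 is a QR.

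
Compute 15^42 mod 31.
Using Fermat: 15^{30} ≡ 1 (mod 31). 42 ≡ 12 (mod 30). So 15^{42} ≡ 15^{12} ≡ 8 (mod 31)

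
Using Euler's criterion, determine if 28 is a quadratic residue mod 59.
By Euler's criterion: 28^{29} ≡ 1 (mod 59). Since this equals 1, 28 is a QR.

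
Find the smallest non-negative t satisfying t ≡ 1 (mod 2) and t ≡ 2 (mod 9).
M = 2 × 9 = 18. M₁ = 9, y₁ ≡ 1 (mod 2). M₂ = 2, y₂ ≡ 5 (mod 9). t = 1×9×1 + 2×2×5 ≡ 11 (mod 18)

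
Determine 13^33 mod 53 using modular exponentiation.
By repeated squaring (mod 53): 13^{1}≡13, 13^{2}≡10, 13^{4}≡47, 13^{8}≡36, 13^{16}≡24, 13^{32}≡46. Then 13^{33} = 13^{32+1} ≡ 46 × 13 ≡ 15 (mod 53)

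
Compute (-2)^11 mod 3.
Using Fermat: (-2)^{2} ≡ 1 (mod 3). 11 ≡ 1 (mod 2). So (-2)^{11} ≡ (-2)^{1} ≡ 1 (mod 3)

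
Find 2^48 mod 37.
Using Fermat: 2^{36} ≡ 1 mod 37. 48 ≡ 12 mod 36. So 2^{48} ≡ 2^{12} ≡ 26 mod 37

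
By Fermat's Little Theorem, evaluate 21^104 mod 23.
By Fermat: 21^{22} ≡ 1 (mod 23). 104 = 4×22 + 16. So 21^{104} ≡ 21^{16} ≡ 9 (mod 23)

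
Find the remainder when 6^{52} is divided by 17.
By Fermat: 6^{16} ≡ 1 mod 17. 52 = 3×16 + 4. So 6^{52} ≡ 6^{4} ≡ 4 mod 17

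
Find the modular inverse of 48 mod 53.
Since 53 is prime, by Fermat 48^(-1) ≡ 48^{51} ≡ 21 (mod 53). Verify: 48 × 21 = 1008 ≡ 1 (mod 53)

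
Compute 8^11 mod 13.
By repeated squaring mod 13: 8^{1}≡8, 8^{2}≡12, 8^{4}≡1, 8^{8}≡1. Then 8^{11} = 8^{8+2+1} ≡ 1 × 12 × 8 ≡ 5 mod 13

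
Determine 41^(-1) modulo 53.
Since 53 is prime, by Fermat 41^(-1) ≡ 41^{51} ≡ 22 (mod 53). Verify: 41 × 22 = 902 ≡ 1 (mod 53)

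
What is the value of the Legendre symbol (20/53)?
(20/53) = 20^{26} mod 53 = -1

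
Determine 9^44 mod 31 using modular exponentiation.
Using Fermat: 9^{30} ≡ 1 (mod 31). 44 ≡ 14 (mod 30). So 9^{44} ≡ 9^{14} ≡ 7 (mod 31)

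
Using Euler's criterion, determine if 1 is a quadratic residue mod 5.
By Euler's criterion: 1^{2} ≡ 1 mod 5. Since this equals 1, 1 is a QR.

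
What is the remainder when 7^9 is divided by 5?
Using Fermat: 7^{4} ≡ 1 mod 5. 9 ≡ 1 mod 4. So 7^{9} ≡ 7^{1} ≡ 2 mod 5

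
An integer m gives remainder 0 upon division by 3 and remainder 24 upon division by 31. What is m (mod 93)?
M = 3 × 31 = 93. M₁ = 31, y₁ ≡ 1 (mod 3). M₂ = 3, y₂ ≡ 21 (mod 31). m = 0×31×1 + 24×3×21 ≡ 24 (mod 93)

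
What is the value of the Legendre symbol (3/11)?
(3/11) = 3^{5} mod 11 = 1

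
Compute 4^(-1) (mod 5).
Since 5 is prime, by Fermat 4^(-1) ≡ 4^{3} ≡ 4 (mod 5). Verify: 4 × 4 = 16 ≡ 1 (mod 5)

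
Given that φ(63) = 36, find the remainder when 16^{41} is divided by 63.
By Euler: 16^{36} ≡ 1 mod 63 since gcd(16, 63) = 1. 41 = 1×36 + 5. So 16^{41} ≡ 16^{5} ≡ 4 mod 63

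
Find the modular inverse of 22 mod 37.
Since 37 is prime, by Fermat 22^(-1) ≡ 22^{35} ≡ 32 (mod 37). Verify: 22 × 32 = 704 ≡ 1 (mod 37)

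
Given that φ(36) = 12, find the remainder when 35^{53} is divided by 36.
By Euler: 35^{12} ≡ 1 (mod 36) since gcd(35, 36) = 1. 53 = 4×12 + 5. So 35^{53} ≡ 35^{5} ≡ 35 (mod 36)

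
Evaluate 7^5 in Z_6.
By repeated squaring mod 6: 7^{1}≡1, 7^{2}≡1, 7^{4}≡1. Then 7^{5} = 7^{4+1} ≡ 1 × 1 ≡ 1 mod 6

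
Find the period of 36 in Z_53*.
Powers of 36 mod 53: 36^1≡36, 36^2≡24, 36^3≡16, 36^4≡46, 36^5≡13, 36^6≡44, 36^7≡47, 36^8≡49, 36^9≡15, 36^10≡10, 36^11≡42, 36^12≡28, 36^13≡1. Order = 13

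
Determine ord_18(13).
Powers of 13 mod 18: 13^1≡13, 13^2≡7, 13^3≡1. So the order of 13 is 3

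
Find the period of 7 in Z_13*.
Powers of 7 mod 13: 7^1≡7, 7^2≡10, 7^3≡5, 7^4≡9, 7^5≡11, 7^6≡12, 7^7≡6, 7^8≡3, 7^9≡8, 7^10≡4, 7^11≡2, 7^12≡1. Order = 12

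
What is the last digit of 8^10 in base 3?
Using Fermat: 8^{2} ≡ 1 mod 3. 10 ≡ 0 mod 2. So 8^{10} ≡ 8^{0} ≡ 1 mod 3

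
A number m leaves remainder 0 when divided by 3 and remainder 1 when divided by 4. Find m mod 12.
M = 3 × 4 = 12. M₁ = 4, y₁ ≡ 1 mod 3. M₂ = 3, y₂ ≡ 3 mod 4. m = 0×4×1 + 1×3×3 ≡ 9 mod 12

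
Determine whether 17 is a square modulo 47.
By Euler's criterion: 17^{23} ≡ 1 mod 47. Since this equals 1, 17 is a QR.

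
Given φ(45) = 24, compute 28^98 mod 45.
By Euler: 28^{24} ≡ 1 (mod 45) since gcd(28, 45) = 1. 98 = 4×24 + 2. So 28^{98} ≡ 28^{2} ≡ 19 (mod 45)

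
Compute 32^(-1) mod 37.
Since 37 is prime, by Fermat 32^(-1) ≡ 32^{35} ≡ 22 mod 37. Verify: 32 × 22 = 704 ≡ 1 mod 37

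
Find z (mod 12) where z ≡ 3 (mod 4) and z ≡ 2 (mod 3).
M = 4 × 3 = 12. M₁ = 3, y₁ ≡ 3 (mod 4). M₂ = 4, y₂ ≡ 1 (mod 3). z = 3×3×3 + 2×4×1 ≡ 11 (mod 12)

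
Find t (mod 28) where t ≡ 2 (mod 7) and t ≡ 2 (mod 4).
M = 7 × 4 = 28. M₁ = 4, y₁ ≡ 2 (mod 7). M₂ = 7, y₂ ≡ 3 (mod 4). t = 2×4×2 + 2×7×3 ≡ 2 (mod 28)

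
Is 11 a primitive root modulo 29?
ord_29(11) divides 28. For each prime q|28: 11^{14}≡28, 11^{4}≡25, none ≡ 1. So 11 has order 28 and is a primitive root mod 29.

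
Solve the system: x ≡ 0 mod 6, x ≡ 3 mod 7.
M = 6 × 7 = 42. M₁ = 7, y₁ ≡ 1 mod 6. M₂ = 6, y₂ ≡ 6 mod 7. x = 0×7×1 + 3×6×6 ≡ 24 mod 42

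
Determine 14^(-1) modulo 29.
Since 29 is prime, by Fermat 14^(-1) ≡ 14^{27} ≡ 27 mod 29. Verify: 14 × 27 = 378 ≡ 1 mod 29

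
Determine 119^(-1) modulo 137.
Since 137 is prime, by Fermat 119^(-1) ≡ 119^{135} ≡ 38 (mod 137). Verify: 119 × 38 = 4522 ≡ 1 (mod 137)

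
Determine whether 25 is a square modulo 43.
By Euler's criterion: 25^{21} ≡ 1 (mod 43). Since this equals 1, 25 is a QR.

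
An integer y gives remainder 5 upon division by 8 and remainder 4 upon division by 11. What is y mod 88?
M = 8 × 11 = 88. M₁ = 11, y₁ ≡ 3 mod 8. M₂ = 8, y₂ ≡ 7 mod 11. y = 5×11×3 + 4×8×7 ≡ 37 mod 88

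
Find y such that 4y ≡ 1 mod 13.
Since 13 is prime, by Fermat 4^(-1) ≡ 4^{11} ≡ 10 mod 13. Verify: 4 × 10 = 40 ≡ 1 mod 13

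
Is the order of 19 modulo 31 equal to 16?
Powers of 19 mod 31: 19^1≡19, 19^2≡20, 19^3≡8, 19^4≡28, 19^5≡5, 19^6≡2, 19^7≡7, 19^8≡9, 19^9≡16, 19^10≡25, 19^11≡10, 19^12≡4, 19^13≡14, 19^14≡18, 19^15≡1. Already 19^15≡1, so the order is 15 < 16. No, the actual order is 15.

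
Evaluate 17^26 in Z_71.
By repeated squaring (mod 71): 17^{1}≡17, 17^{2}≡5, 17^{4}≡25, 17^{8}≡57, 17^{16}≡54. Then 17^{26} = 17^{16+8+2} ≡ 54 × 57 × 5 ≡ 54 (mod 71)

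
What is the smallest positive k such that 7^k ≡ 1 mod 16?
Powers of 7 mod 16: 7^1≡7, 7^2≡1. Order = 2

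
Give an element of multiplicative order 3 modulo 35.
11 has order 3 mod 35 since 11^{3} ≡ 1 mod 35 and no smaller power works.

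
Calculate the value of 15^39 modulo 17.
Using Fermat: 15^{16} ≡ 1 (mod 17). 39 ≡ 7 (mod 16). So 15^{39} ≡ 15^{7} ≡ 8 (mod 17)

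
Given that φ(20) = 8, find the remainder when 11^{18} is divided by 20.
By Euler: 11^{8} ≡ 1 (mod 20) since gcd(11, 20) = 1. 18 = 2×8 + 2. So 11^{18} ≡ 11^{2} ≡ 1 (mod 20)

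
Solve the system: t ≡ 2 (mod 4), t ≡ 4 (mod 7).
M = 4 × 7 = 28. M₁ = 7, y₁ ≡ 3 (mod 4). M₂ = 4, y₂ ≡ 2 (mod 7). t = 2×7×3 + 4×4×2 ≡ 18 (mod 28)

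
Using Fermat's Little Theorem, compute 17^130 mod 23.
By Fermat: 17^{22} ≡ 1 mod 23. 130 = 5×22 + 20. So 17^{130} ≡ 17^{20} ≡ 16 mod 23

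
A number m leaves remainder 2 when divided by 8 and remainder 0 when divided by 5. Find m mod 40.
M = 8 × 5 = 40. M₁ = 5, y₁ ≡ 5 mod 8. M₂ = 8, y₂ ≡ 2 mod 5. m = 2×5×5 + 0×8×2 ≡ 10 mod 40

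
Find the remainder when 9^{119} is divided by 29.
By Fermat: 9^{28} ≡ 1 mod 29. 119 = 4×28 + 7. So 9^{119} ≡ 9^{7} ≡ 28 mod 29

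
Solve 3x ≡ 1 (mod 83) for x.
Since 83 is prime, by Fermat 3^(-1) ≡ 3^{81} ≡ 28 (mod 83). Verify: 3 × 28 = 84 ≡ 1 (mod 83)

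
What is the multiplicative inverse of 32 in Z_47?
Since 47 is prime, by Fermat 32^(-1) ≡ 32^{45} ≡ 25 mod 47. Verify: 32 × 25 = 800 ≡ 1 mod 47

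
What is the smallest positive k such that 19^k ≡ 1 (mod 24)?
Powers of 19 mod 24: 19^1≡19, 19^2≡1. Order = 2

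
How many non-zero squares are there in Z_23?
The squaring map on Z_23* is 2-to-1, so there are (22)/2 = 11 QRs.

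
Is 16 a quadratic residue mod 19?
By Euler's criterion: 16^{9} ≡ 1 mod 19. Since this equals 1, 16 is a QR.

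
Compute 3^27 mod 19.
Using Fermat: 3^{18} ≡ 1 (mod 19). 27 ≡ 9 (mod 18). So 3^{27} ≡ 3^{9} ≡ 18 (mod 19)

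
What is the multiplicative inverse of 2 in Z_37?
Since 37 is prime, by Fermat 2^(-1) ≡ 2^{35} ≡ 19 mod 37. Verify: 2 × 19 = 38 ≡ 1 mod 37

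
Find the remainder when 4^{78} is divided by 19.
By Fermat: 4^{18} ≡ 1 (mod 19). 78 = 4×18 + 6. So 4^{78} ≡ 4^{6} ≡ 11 (mod 19)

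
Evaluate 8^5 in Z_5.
Using Fermat: 8^{4} ≡ 1 mod 5. 5 ≡ 1 mod 4. So 8^{5} ≡ 8^{1} ≡ 3 mod 5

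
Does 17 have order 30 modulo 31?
ord_31(17) divides 30. For each prime q|30: 17^{15}≡30, 17^{10}≡25, 17^{6}≡8, none ≡ 1. So 17 has order 30 and is a primitive root mod 31.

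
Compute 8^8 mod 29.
By repeated squaring (mod 29): 8^{1}≡8, 8^{2}≡6, 8^{4}≡7, 8^{8}≡20. So 8^{8} ≡ 20 (mod 29)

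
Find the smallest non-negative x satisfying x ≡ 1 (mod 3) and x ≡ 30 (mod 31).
M = 3 × 31 = 93. M₁ = 31, y₁ ≡ 1 (mod 3). M₂ = 3, y₂ ≡ 21 (mod 31). x = 1×31×1 + 30×3×21 ≡ 61 (mod 93)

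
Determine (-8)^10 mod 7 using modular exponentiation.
Using Fermat: (-8)^{6} ≡ 1 mod 7. 10 ≡ 4 mod 6. So (-8)^{10} ≡ (-8)^{4} ≡ 1 mod 7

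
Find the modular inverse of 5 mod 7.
Since 7 is prime, by Fermat 5^(-1) ≡ 5^{5} ≡ 3 mod 7. Verify: 5 × 3 = 15 ≡ 1 mod 7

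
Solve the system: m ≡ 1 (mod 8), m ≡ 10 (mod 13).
M = 8 × 13 = 104. M₁ = 13, y₁ ≡ 5 (mod 8). M₂ = 8, y₂ ≡ 5 (mod 13). m = 1×13×5 + 10×8×5 ≡ 49 (mod 104)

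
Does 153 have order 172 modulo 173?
ord_173(153) divides 172. For each prime q|172: 153^{86}≡172, 153^{4}≡148, none ≡ 1. So 153 has order 172 and is a primitive root mod 173.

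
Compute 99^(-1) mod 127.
Since 127 is prime, by Fermat 99^(-1) ≡ 99^{125} ≡ 68 mod 127. Verify: 99 × 68 = 6732 ≡ 1 mod 127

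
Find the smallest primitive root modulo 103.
g = 5. Powers: [5, 25, 22, 7, 35, 72, 51, 49, 39, ...] generates all 102 non-zero residues.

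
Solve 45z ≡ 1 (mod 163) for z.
Since 163 is prime, by Fermat 45^(-1) ≡ 45^{161} ≡ 29 (mod 163). Verify: 45 × 29 = 1305 ≡ 1 (mod 163)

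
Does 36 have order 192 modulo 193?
36^{48} ≡ 1 (mod 193) and 48 < 192, so ord_193(36) = 48 ≠ 192 and 36 is not a primitive root.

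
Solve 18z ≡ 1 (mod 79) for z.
Since 79 is prime, by Fermat 18^(-1) ≡ 18^{77} ≡ 22 (mod 79). Verify: 18 × 22 = 396 ≡ 1 (mod 79)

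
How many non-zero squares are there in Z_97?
Exactly half the non-zero residues mod a prime are QRs: (97-1)/2 = 48.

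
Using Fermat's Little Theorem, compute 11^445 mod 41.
By Fermat: 11^{40} ≡ 1 (mod 41). 445 ≡ 5 (mod 40). So 11^{445} ≡ 11^{5} ≡ 3 (mod 41)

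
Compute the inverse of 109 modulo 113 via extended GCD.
Extended GCD: 109(28) + 113(-27) = 1. So 109^(-1) ≡ 28 mod 113. Verify: 109 × 28 = 3052 ≡ 1 mod 113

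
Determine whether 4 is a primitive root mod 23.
4^{11} ≡ 1 (mod 23) and 11 < 22, so ord_23(4) = 11 ≠ 22 and 4 is not a primitive root.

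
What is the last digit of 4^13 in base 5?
Using Fermat: 4^{4} ≡ 1 mod 5. 13 ≡ 1 mod 4. So 4^{13} ≡ 4^{1} ≡ 4 mod 5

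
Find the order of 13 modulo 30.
Powers of 13 mod 30: 13^1≡13, 13^2≡19, 13^3≡7, 13^4≡1. ord_30(13) = 4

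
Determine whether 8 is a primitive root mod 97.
8^{16} ≡ 1 mod 97 and 16 < 96, so ord_97(8) = 16 ≠ 96 and 8 is not a primitive root.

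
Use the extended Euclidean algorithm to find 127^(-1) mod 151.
Extended GCD: 127(44) + 151(-37) = 1. So 127^(-1) ≡ 44 (mod 151). Verify: 127 × 44 = 5588 ≡ 1 (mod 151)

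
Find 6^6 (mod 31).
By repeated squaring (mod 31): 6^{1}≡6, 6^{2}≡5, 6^{4}≡25. Then 6^{6} = 6^{4+2} ≡ 25 × 5 ≡ 1 (mod 31)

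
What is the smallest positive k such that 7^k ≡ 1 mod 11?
Powers of 7 mod 11: 7^1≡7, 7^2≡5, 7^3≡2, 7^4≡3, 7^5≡10, 7^6≡4, 7^7≡6, 7^8≡9, 7^9≡8, 7^10≡1. Order = 10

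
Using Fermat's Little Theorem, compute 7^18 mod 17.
By Fermat: 7^{16} ≡ 1 mod 17. So 7^{18} = 7^{16} · 7^{2} ≡ 7^{2} ≡ 15 mod 17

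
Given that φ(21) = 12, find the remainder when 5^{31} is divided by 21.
By Euler: 5^{12} ≡ 1 (mod 21) since gcd(5, 21) = 1. 31 = 2×12 + 7. So 5^{31} ≡ 5^{7} ≡ 5 (mod 21)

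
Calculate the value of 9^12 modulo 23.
By repeated squaring mod 23: 9^{1}≡9, 9^{2}≡12, 9^{4}≡6, 9^{8}≡13. Then 9^{12} = 9^{8+4} ≡ 13 × 6 ≡ 9 mod 23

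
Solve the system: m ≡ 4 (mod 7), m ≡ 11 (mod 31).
M = 7 × 31 = 217. M₁ = 31, y₁ ≡ 5 (mod 7). M₂ = 7, y₂ ≡ 9 (mod 31). m = 4×31×5 + 11×7×9 ≡ 11 (mod 217)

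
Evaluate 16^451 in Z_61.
Using Fermat: 16^{60} ≡ 1 (mod 61). 451 ≡ 31 (mod 60). So 16^{451} ≡ 16^{31} ≡ 16 (mod 61)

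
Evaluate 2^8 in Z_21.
By repeated squaring (mod 21): 2^{1}≡2, 2^{2}≡4, 2^{4}≡16, 2^{8}≡4. So 2^{8} ≡ 4 (mod 21)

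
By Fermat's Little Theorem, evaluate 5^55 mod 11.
By Fermat: 5^{10} ≡ 1 mod 11. 55 = 5×10 + 5. So 5^{55} ≡ 5^{5} ≡ 1 mod 11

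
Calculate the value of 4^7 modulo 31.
By repeated squaring mod 31: 4^{1}≡4, 4^{2}≡16, 4^{4}≡8. Then 4^{7} = 4^{4+2+1} ≡ 8 × 16 × 4 ≡ 16 mod 31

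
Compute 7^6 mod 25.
By repeated squaring mod 25: 7^{1}≡7, 7^{2}≡24, 7^{4}≡1. Then 7^{6} = 7^{4+2} ≡ 1 × 24 ≡ 24 mod 25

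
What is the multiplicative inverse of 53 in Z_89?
Since 89 is prime, by Fermat 53^(-1) ≡ 53^{87} ≡ 42 (mod 89). Verify: 53 × 42 = 2226 ≡ 1 (mod 89)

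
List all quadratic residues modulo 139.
Squares in Z_139*: {1, 4, 5, 6, 7, 9, 11, 13, 16, 20, 24, 25, 28, 29, 30, 31, 34, 35, 36, 37, 38, 41, 42, 44, 45, 46, 47, 49, 51, 52, 54, 55, 57, 63, 64, 65, 66, 67, 69, 71, 77, 78, 79, 80, 81, 83, 86, 89, 91, 96, 99, 100, 106, 107, 112, 113, 116, 117, 118, 120, 121, 122, 124, 125, 127, 129, 131, 136, 137}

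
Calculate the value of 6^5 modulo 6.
By repeated squaring mod 6: 6^{1}≡0, 6^{2}≡0, 6^{4}≡0. Then 6^{5} = 6^{4+1} ≡ 0 × 0 ≡ 0 mod 6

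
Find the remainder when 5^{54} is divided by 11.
By Fermat: 5^{10} ≡ 1 mod 11. 54 = 5×10 + 4. So 5^{54} ≡ 5^{4} ≡ 9 mod 11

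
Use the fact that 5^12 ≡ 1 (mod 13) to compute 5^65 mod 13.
By Fermat: 5^{12} ≡ 1 (mod 13). 65 = 5×12 + 5. So 5^{65} ≡ 5^{5} ≡ 5 (mod 13)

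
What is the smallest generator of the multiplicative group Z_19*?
g = 2. For each prime q|18: 2^{9}≡18, 2^{6}≡7, none ≡ 1, so ord_19(2) = 18 and 2 is a primitive root.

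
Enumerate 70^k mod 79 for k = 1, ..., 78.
70^1, 70^2, ..., 70^{78} mod 79: [70, 2, 61, 4, 43, 8, 7, 16, 14, 32, 28, 64, 56, 49, 33, 19, 66, 38, 53, 76, 27, 73, 54, 67, 29, 55, 58, 31, 37, 62, 74, 45, 69, 11, 59, 22, 39, 44, 78, 9, 77, 18, 75, 36, 71, 72, 63, 65, 47, 51, 15, 23, 30, 46, 60, 13, 41, 26, 3, 52, 6, 25, 12, 50, 24, 21, 48, 42, 17, 5, 34, 10, 68, 20, 57, 40, 35, 1]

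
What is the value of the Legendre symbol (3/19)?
(3/19) = 3^{9} mod 19 = -1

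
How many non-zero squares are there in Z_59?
Exactly half the non-zero residues mod a prime are QRs: (59-1)/2 = 29.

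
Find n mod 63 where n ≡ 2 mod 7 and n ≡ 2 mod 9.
M = 7 × 9 = 63. M₁ = 9, y₁ ≡ 4 mod 7. M₂ = 7, y₂ ≡ 4 mod 9. n = 2×9×4 + 2×7×4 ≡ 2 mod 63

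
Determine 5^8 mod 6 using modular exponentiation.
By repeated squaring mod 6: 5^{1}≡5, 5^{2}≡1, 5^{4}≡1, 5^{8}≡1. So 5^{8} ≡ 1 mod 6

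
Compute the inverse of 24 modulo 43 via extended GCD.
Extended GCD: 24(9) + 43(-5) = 1. So 24^(-1) ≡ 9 mod 43. Verify: 24 × 9 = 216 ≡ 1 mod 43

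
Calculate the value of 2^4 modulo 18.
2^{4} = 16 ≡ 16 mod 18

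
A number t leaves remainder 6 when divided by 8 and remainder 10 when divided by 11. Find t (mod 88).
M = 8 × 11 = 88. M₁ = 11, y₁ ≡ 3 (mod 8). M₂ = 8, y₂ ≡ 7 (mod 11). t = 6×11×3 + 10×8×7 ≡ 54 (mod 88)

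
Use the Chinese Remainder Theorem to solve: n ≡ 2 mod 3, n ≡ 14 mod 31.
M = 3 × 31 = 93. M₁ = 31, y₁ ≡ 1 mod 3. M₂ = 3, y₂ ≡ 21 mod 31. n = 2×31×1 + 14×3×21 ≡ 14 mod 93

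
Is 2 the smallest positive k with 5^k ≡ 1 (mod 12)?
Powers of 5 mod 12: 5^1≡5, 5^2≡1. First k with 5^k≡1 is k=2. Yes, ord_12(5) = 2.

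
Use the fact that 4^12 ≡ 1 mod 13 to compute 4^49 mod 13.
By Fermat: 4^{12} ≡ 1 mod 13. 49 = 4×12 + 1. So 4^{49} ≡ 4^{1} ≡ 4 mod 13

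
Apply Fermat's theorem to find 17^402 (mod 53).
By Fermat: 17^{52} ≡ 1 (mod 53). 402 ≡ 38 (mod 52). So 17^{402} ≡ 17^{38} ≡ 28 (mod 53)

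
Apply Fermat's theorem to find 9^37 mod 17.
By Fermat: 9^{16} ≡ 1 mod 17. 37 = 2×16 + 5. So 9^{37} ≡ 9^{5} ≡ 8 mod 17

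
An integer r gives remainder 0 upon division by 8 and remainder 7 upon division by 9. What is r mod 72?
M = 8 × 9 = 72. M₁ = 9, y₁ ≡ 1 mod 8. M₂ = 8, y₂ ≡ 8 mod 9. r = 0×9×1 + 7×8×8 ≡ 16 mod 72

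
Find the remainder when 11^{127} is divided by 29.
By Fermat: 11^{28} ≡ 1 mod 29. 127 = 4×28 + 15. So 11^{127} ≡ 11^{15} ≡ 18 mod 29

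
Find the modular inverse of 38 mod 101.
Since 101 is prime, by Fermat 38^(-1) ≡ 38^{99} ≡ 8 (mod 101). Verify: 38 × 8 = 304 ≡ 1 (mod 101)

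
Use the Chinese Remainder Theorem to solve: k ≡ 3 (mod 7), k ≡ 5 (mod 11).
M = 7 × 11 = 77. M₁ = 11, y₁ ≡ 2 (mod 7). M₂ = 7, y₂ ≡ 8 (mod 11). k = 3×11×2 + 5×7×8 ≡ 38 (mod 77)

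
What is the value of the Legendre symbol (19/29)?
(19/29) = 19^{14} mod 29 = -1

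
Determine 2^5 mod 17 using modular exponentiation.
By repeated squaring mod 17: 2^{1}≡2, 2^{2}≡4, 2^{4}≡16. Then 2^{5} = 2^{4+1} ≡ 16 × 2 ≡ 15 mod 17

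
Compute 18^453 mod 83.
Using Fermat: 18^{82} ≡ 1 mod 83. 453 ≡ 43 mod 82. So 18^{453} ≡ 18^{43} ≡ 8 mod 83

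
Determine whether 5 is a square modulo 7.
By Euler's criterion: 5^{3} ≡ 6 mod 7. Since this equals -1 (≡ 6), 5 is not a QR.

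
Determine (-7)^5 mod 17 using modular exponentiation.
By repeated squaring (mod 17): (-7)^{1}≡10, (-7)^{2}≡15, (-7)^{4}≡4. Then (-7)^{5} = (-7)^{4+1} ≡ 4 × 10 ≡ 6 (mod 17)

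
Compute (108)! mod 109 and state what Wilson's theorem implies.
(108)! mod 109 = 108. Since this equals -1 (mod 109), Wilson confirms 109 is prime.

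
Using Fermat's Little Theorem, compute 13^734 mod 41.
By Fermat: 13^{40} ≡ 1 mod 41. 734 ≡ 14 mod 40. So 13^{734} ≡ 13^{14} ≡ 20 mod 41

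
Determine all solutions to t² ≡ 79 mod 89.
The square roots of 79 mod 89 are 41 and 48. Verify: 41² = 1681 ≡ 79 mod 89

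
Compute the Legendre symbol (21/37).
(21/37) = 21^{18} mod 37 = 1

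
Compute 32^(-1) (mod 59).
Since 59 is prime, by Fermat 32^(-1) ≡ 32^{57} ≡ 24 (mod 59). Verify: 32 × 24 = 768 ≡ 1 (mod 59)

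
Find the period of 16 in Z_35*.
Powers of 16 mod 35: 16^1≡16, 16^2≡11, 16^3≡1. So the order of 16 is 3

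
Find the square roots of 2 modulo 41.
The square roots of 2 mod 41 are 17 and 24. Verify: 17² = 289 ≡ 2 (mod 41)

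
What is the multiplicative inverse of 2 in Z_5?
Since 5 is prime, by Fermat 2^(-1) ≡ 2^{3} ≡ 3 (mod 5). Verify: 2 × 3 = 6 ≡ 1 (mod 5)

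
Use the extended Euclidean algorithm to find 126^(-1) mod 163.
Extended GCD: 126(22) + 163(-17) = 1. So 126^(-1) ≡ 22 (mod 163). Verify: 126 × 22 = 2772 ≡ 1 (mod 163)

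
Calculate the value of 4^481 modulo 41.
Using Fermat: 4^{40} ≡ 1 mod 41. 481 ≡ 1 mod 40. So 4^{481} ≡ 4^{1} ≡ 4 mod 41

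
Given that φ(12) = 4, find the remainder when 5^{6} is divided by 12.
By Euler: 5^{4} ≡ 1 (mod 12) since gcd(5, 12) = 1. 6 = 1×4 + 2. So 5^{6} ≡ 5^{2} ≡ 1 (mod 12)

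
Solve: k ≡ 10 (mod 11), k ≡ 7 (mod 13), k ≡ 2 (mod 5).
M = 11 × 13 × 5 = 715. M₁ = 65, y₁ ≡ 10 (mod 11). M₂ = 55, y₂ ≡ 9 (mod 13). M₃ = 143, y₃ ≡ 2 (mod 5). k = 10×65×10 + 7×55×9 + 2×143×2 ≡ 527 (mod 715)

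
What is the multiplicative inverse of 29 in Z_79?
Since 79 is prime, by Fermat 29^(-1) ≡ 29^{77} ≡ 30 (mod 79). Verify: 29 × 30 = 870 ≡ 1 (mod 79)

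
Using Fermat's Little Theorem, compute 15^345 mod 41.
By Fermat: 15^{40} ≡ 1 mod 41. 345 ≡ 25 mod 40. So 15^{345} ≡ 15^{25} ≡ 27 mod 41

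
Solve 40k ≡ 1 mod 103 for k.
Since 103 is prime, by Fermat 40^(-1) ≡ 40^{101} ≡ 85 mod 103. Verify: 40 × 85 = 3400 ≡ 1 mod 103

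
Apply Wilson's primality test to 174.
(173)! mod 174 = 0. Since 0 ≢ -1 mod 174, 174 is not prime.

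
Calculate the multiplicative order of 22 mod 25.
Powers of 22 mod 25: 22^1≡22, 22^2≡9, 22^3≡23, 22^4≡6, 22^5≡7, 22^6≡4, 22^7≡13, 22^8≡11, 22^9≡17, 22^10≡24, 22^11≡3, 22^12≡16, 22^13≡2, 22^14≡19, 22^15≡18, 22^16≡21, 22^17≡12, 22^18≡14, 22^19≡8, 22^20≡1. ord_25(22) = 20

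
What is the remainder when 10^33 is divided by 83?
By repeated squaring mod 83: 10^{1}≡10, 10^{2}≡17, 10^{4}≡40, 10^{8}≡23, 10^{16}≡31, 10^{32}≡48. Then 10^{33} = 10^{32+1} ≡ 48 × 10 ≡ 65 mod 83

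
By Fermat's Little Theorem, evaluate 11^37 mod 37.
By Fermat: 11^{36} ≡ 1 mod 37. So 11^{37} = 11^{36} · 11^{1} ≡ 11^{1} ≡ 11 mod 37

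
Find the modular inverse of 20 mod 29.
Since 29 is prime, by Fermat 20^(-1) ≡ 20^{27} ≡ 16 (mod 29). Verify: 20 × 16 = 320 ≡ 1 (mod 29)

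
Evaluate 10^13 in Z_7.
Using Fermat: 10^{6} ≡ 1 (mod 7). 13 ≡ 1 (mod 6). So 10^{13} ≡ 10^{1} ≡ 3 (mod 7)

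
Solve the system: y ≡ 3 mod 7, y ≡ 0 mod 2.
M = 7 × 2 = 14. M₁ = 2, y₁ ≡ 4 mod 7. M₂ = 7, y₂ ≡ 1 mod 2. y = 3×2×4 + 0×7×1 ≡ 10 mod 14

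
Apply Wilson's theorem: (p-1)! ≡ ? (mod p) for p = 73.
By Wilson's theorem, (72)! ≡ -1 ≡ 72 mod 73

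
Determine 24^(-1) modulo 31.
Since 31 is prime, by Fermat 24^(-1) ≡ 24^{29} ≡ 22 (mod 31). Verify: 24 × 22 = 528 ≡ 1 (mod 31)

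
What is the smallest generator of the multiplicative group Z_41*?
g = 6. Powers: [6, 36, 11, 25, 27, 39, 29, ...] generates all 40 non-zero residues.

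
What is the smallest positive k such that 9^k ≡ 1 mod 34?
Powers of 9 mod 34: 9^1≡9, 9^2≡13, 9^3≡15, 9^4≡33, 9^5≡25, 9^6≡21, 9^7≡19, 9^8≡1. ord_34(9) = 8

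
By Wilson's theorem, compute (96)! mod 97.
By Wilson's theorem, (96)! ≡ -1 ≡ 96 mod 97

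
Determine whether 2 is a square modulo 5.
By Euler's criterion: 2^{2} ≡ 4 (mod 5). Since this equals -1 (≡ 4), 2 is not a QR.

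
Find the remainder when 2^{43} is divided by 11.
By Fermat: 2^{10} ≡ 1 (mod 11). 43 = 4×10 + 3. So 2^{43} ≡ 2^{3} ≡ 8 (mod 11)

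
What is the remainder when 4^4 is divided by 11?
4^{4} = 256 ≡ 3 (mod 11)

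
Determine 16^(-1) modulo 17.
Since 17 is prime, by Fermat 16^(-1) ≡ 16^{15} ≡ 16 mod 17. Verify: 16 × 16 = 256 ≡ 1 mod 17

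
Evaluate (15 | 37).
(15/37) = 15^{18} mod 37 = -1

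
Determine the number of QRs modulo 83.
Exactly half the non-zero residues mod a prime are QRs: (83-1)/2 = 41.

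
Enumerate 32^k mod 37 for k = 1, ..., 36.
32^1, 32^2, ..., 32^{36} mod 37: [32, 25, 23, 33, 20, 11, 19, 16, 31, 30, 35, 10, 24, 28, 8, 34, 15, 36, 5, 12, 14, 4, 17, 26, 18, 21, 6, 7, 2, 27, 13, 9, 29, 3, 22, 1]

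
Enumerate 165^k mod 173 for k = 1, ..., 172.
165^1, 165^2, ..., 165^{172} mod 173: [165, 64, 7, 117, 102, 49, 127, 22, 170, 24, 154, 152, 168, 40, 26, 138, 107, 9, 101, 57, 63, 15, 53, 95, 105, 25, 146, 43, 2, 157, 128, 14, 61, 31, 98, 81, 44, 167, 48, 135, 131, 163, 80, 52, 103, 41, 18, 29, 114, 126, 30, 106, 17, 37, 50, 119, 86, 4, 141, 83, 28, 122, 62, 23, 162, 88, 161, 96, 97, 89, 153, 160, 104, 33, 82, 36, 58, 55, 79, 60, 39, 34, 74, 100, 65, 172, 8, 109, 166, 56, 71, 124, 46, 151, 3, 149, 19, 21, 5, 133, 147, 35, 66, 164, 72, 116, 110, 158, 120, 78, 68, 148, 27, 130, 171, 16, 45, 159, 112, 142, 75, 92, 129, 6, 125, 38, 42, 10, 93, 121, 70, 132, 155, 144, 59, 47, 143, 67, 156, 136, 123, 54, 87, 169, 32, 90, 145, 51, 111, 150, 11, 85, 12, 77, 76, 84, 20, 13, 69, 140, 91, 137, 115, 118, 94, 113, 134, 139, 99, 73, 108, 1]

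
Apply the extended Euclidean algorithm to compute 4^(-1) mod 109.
Extended GCD: 4(-27) + 109(1) = 1. So 4^(-1) ≡ -27 ≡ 82 (mod 109). Verify: 4 × 82 = 328 ≡ 1 (mod 109)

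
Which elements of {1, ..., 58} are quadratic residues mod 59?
Squares in Z_59*: {1, 3, 4, 5, 7, 9, 12, 15, 16, 17, 19, 20, 21, 22, 25, 26, 27, 28, 29, 35, 36, 41, 45, 46, 48, 49, 51, 53, 57}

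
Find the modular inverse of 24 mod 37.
Since 37 is prime, by Fermat 24^(-1) ≡ 24^{35} ≡ 17 mod 37. Verify: 24 × 17 = 408 ≡ 1 mod 37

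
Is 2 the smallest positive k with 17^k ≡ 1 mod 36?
Powers of 17 mod 36: 17^1≡17, 17^2≡1. First k with 17^k≡1 is k=2. Yes, ord_36(17) = 2.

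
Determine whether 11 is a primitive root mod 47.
ord_47(11) divides 46. For each prime q|46: 11^{23}≡46, 11^{2}≡27, none ≡ 1. So 11 has order 46 and is a primitive root mod 47.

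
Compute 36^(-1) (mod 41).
Since 41 is prime, by Fermat 36^(-1) ≡ 36^{39} ≡ 8 (mod 41). Verify: 36 × 8 = 288 ≡ 1 (mod 41)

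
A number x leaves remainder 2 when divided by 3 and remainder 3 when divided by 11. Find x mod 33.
M = 3 × 11 = 33. M₁ = 11, y₁ ≡ 2 mod 3. M₂ = 3, y₂ ≡ 4 mod 11. x = 2×11×2 + 3×3×4 ≡ 14 mod 33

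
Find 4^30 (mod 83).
By repeated squaring (mod 83): 4^{1}≡4, 4^{2}≡16, 4^{4}≡7, 4^{8}≡49, 4^{16}≡77. Then 4^{30} = 4^{16+8+4+2} ≡ 77 × 49 × 7 × 16 ≡ 23 (mod 83)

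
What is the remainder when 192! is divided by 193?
By Wilson's theorem, (192)! ≡ -1 ≡ 192 (mod 193)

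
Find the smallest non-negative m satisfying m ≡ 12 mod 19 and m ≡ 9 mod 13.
M = 19 × 13 = 247. M₁ = 13, y₁ ≡ 3 mod 19. M₂ = 19, y₂ ≡ 11 mod 13. m = 12×13×3 + 9×19×11 ≡ 126 mod 247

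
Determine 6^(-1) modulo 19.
Since 19 is prime, by Fermat 6^(-1) ≡ 6^{17} ≡ 16 mod 19. Verify: 6 × 16 = 96 ≡ 1 mod 19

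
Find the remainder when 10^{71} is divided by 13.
By Fermat: 10^{12} ≡ 1 (mod 13). 71 = 5×12 + 11. So 10^{71} ≡ 10^{11} ≡ 4 (mod 13)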